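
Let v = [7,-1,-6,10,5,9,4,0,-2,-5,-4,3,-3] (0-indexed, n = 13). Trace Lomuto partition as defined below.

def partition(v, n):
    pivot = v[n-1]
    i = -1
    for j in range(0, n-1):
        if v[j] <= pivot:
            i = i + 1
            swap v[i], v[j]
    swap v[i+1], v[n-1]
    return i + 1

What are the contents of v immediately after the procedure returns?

[-6,-5,-4,-3,5,9,4,0,-2,-1,7,3,10]

pivot=-3, i=-1
j=0: 7>-3, skip
j=1: -1>-3, skip
j=2: -6≤-3, i=0, swap(0,2) ⇒ [-6,-1,7,10,5,9,4,0,-2,-5,-4,3,-3]
j=3: 10>-3, skip
j=4: 5>-3, skip
j=5: 9>-3, skip
j=6: 4>-3, skip
j=7: 0>-3, skip
j=8: -2>-3, skip
j=9: -5≤-3, i=1, swap(1,9) ⇒ [-6,-5,7,10,5,9,4,0,-2,-1,-4,3,-3]
j=10: -4≤-3, i=2, swap(2,10) ⇒ [-6,-5,-4,10,5,9,4,0,-2,-1,7,3,-3]
j=11: 3>-3, skip
swap(3,12) ⇒ [-6,-5,-4,-3,5,9,4,0,-2,-1,7,3,10]; return 3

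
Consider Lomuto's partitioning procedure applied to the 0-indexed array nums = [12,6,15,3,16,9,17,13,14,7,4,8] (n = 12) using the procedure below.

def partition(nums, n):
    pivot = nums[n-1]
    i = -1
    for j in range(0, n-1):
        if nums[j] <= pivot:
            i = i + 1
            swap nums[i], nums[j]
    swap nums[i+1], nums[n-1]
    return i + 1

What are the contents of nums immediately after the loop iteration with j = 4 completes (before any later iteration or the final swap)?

[6,3,15,12,16,9,17,13,14,7,4,8]

pivot=8, i=-1
j=0: 12>8, skip
j=1: 6≤8, i=0, swap(0,1) ⇒ [6,12,15,3,16,9,17,13,14,7,4,8]
j=2: 15>8, skip
j=3: 3≤8, i=1, swap(1,3) ⇒ [6,3,15,12,16,9,17,13,14,7,4,8]
j=4: 16>8, skip
(after j=4) nums = [6,3,15,12,16,9,17,13,14,7,4,8]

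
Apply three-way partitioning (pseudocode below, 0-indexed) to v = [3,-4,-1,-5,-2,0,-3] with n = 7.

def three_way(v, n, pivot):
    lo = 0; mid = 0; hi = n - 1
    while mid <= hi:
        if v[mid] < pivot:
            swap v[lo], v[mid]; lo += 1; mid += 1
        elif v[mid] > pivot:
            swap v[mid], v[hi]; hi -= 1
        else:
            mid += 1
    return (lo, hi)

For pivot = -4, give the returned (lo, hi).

pivot = -4; lo=0, mid=0, hi=6
v[mid]=3>-4: swap v[0],v[6]; hi=5 → [-3,-4,-1,-5,-2,0,3]
v[mid]=-3>-4: swap v[0],v[5]; hi=4 → [0,-4,-1,-5,-2,-3,3]
v[mid]=0>-4: swap v[0],v[4]; hi=3 → [-2,-4,-1,-5,0,-3,3]
v[mid]=-2>-4: swap v[0],v[3]; hi=2 → [-5,-4,-1,-2,0,-3,3]
v[mid]=-5<-4: swap v[0],v[0]; lo=1,mid=1 → [-5,-4,-1,-2,0,-3,3]
v[mid]=-4=-4: mid=2
v[mid]=-1>-4: swap v[2],v[2]; hi=1 → [-5,-4,-1,-2,0,-3,3]
end: lo=1, hi=1; v = [-5,-4,-1,-2,0,-3,3]

(1, 1)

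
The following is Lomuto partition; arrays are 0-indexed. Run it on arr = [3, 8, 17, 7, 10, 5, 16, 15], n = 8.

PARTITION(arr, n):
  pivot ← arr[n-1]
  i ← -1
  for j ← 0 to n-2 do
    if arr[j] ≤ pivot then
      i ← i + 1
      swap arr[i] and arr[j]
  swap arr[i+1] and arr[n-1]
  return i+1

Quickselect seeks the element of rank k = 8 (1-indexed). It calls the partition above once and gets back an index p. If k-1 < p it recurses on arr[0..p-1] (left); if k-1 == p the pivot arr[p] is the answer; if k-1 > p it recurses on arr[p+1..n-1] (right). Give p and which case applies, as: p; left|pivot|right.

5; right

pivot = arr[7] = 15; i = -1
j=0: arr[0]=3 ≤ 15 → i=0, swap arr[0],arr[0] (no change) → [3, 8, 17, 7, 10, 5, 16, 15]
j=1: arr[1]=8 ≤ 15 → i=1, swap arr[1],arr[1] (no change) → [3, 8, 17, 7, 10, 5, 16, 15]
j=2: arr[2]=17 > 15 → no swap
j=3: arr[3]=7 ≤ 15 → i=2, swap arr[2],arr[3] → [3, 8, 7, 17, 10, 5, 16, 15]
j=4: arr[4]=10 ≤ 15 → i=3, swap arr[3],arr[4] → [3, 8, 7, 10, 17, 5, 16, 15]
j=5: arr[5]=5 ≤ 15 → i=4, swap arr[4],arr[5] → [3, 8, 7, 10, 5, 17, 16, 15]
j=6: arr[6]=16 > 15 → no swap
final swap arr[5],arr[7] → [3, 8, 7, 10, 5, 15, 16, 17]; return 5
p = 5; k-1 = 7 > 5 ⇒ right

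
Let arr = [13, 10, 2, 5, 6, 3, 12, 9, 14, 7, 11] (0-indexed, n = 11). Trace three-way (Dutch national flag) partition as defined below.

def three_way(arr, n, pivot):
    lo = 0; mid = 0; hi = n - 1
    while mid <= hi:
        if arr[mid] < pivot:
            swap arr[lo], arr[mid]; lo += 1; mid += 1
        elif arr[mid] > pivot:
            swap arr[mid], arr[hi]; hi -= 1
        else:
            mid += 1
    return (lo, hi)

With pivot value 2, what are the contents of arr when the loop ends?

[2, 10, 5, 6, 3, 12, 9, 14, 7, 11, 13]

lo=0 mid=0 hi=10
13>2: swap(0,10), hi=9 ⇒ [11, 10, 2, 5, 6, 3, 12, 9, 14, 7, 13]
11>2: swap(0,9), hi=8 ⇒ [7, 10, 2, 5, 6, 3, 12, 9, 14, 11, 13]
7>2: swap(0,8), hi=7 ⇒ [14, 10, 2, 5, 6, 3, 12, 9, 7, 11, 13]
14>2: swap(0,7), hi=6 ⇒ [9, 10, 2, 5, 6, 3, 12, 14, 7, 11, 13]
9>2: swap(0,6), hi=5 ⇒ [12, 10, 2, 5, 6, 3, 9, 14, 7, 11, 13]
12>2: swap(0,5), hi=4 ⇒ [3, 10, 2, 5, 6, 12, 9, 14, 7, 11, 13]
3>2: swap(0,4), hi=3 ⇒ [6, 10, 2, 5, 3, 12, 9, 14, 7, 11, 13]
6>2: swap(0,3), hi=2 ⇒ [5, 10, 2, 6, 3, 12, 9, 14, 7, 11, 13]
5>2: swap(0,2), hi=1 ⇒ [2, 10, 5, 6, 3, 12, 9, 14, 7, 11, 13]
2=2: mid=1
10>2: swap(1,1), hi=0 ⇒ [2, 10, 5, 6, 3, 12, 9, 14, 7, 11, 13]
done. lo=0 hi=0; arr=[2, 10, 5, 6, 3, 12, 9, 14, 7, 11, 13]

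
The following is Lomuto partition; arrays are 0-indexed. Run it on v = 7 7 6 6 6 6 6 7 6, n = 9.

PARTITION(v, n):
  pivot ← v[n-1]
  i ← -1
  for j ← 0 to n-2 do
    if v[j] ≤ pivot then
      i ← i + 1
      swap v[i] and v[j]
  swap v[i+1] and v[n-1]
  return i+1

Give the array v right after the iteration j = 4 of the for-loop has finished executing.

6 6 6 7 7 6 6 7 6

pivot = v[8] = 6; i = -1
j=0: v[0]=7 > 6 → no swap
j=1: v[1]=7 > 6 → no swap
j=2: v[2]=6 ≤ 6 → i=0, swap v[0],v[2] → 6 7 7 6 6 6 6 7 6
j=3: v[3]=6 ≤ 6 → i=1, swap v[1],v[3] → 6 6 7 7 6 6 6 7 6
j=4: v[4]=6 ≤ 6 → i=2, swap v[2],v[4] → 6 6 6 7 7 6 6 7 6
(after j=4) v = 6 6 6 7 7 6 6 7 6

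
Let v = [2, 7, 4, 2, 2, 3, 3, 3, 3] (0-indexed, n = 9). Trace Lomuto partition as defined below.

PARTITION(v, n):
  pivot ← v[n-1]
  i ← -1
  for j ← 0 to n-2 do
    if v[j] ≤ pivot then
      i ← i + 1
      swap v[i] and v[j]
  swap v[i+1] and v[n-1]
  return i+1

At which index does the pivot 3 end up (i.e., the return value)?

pivot=3, i=-1
j=0: 2≤3, i=0, swap(0,0) ⇒ [2, 7, 4, 2, 2, 3, 3, 3, 3]
j=1: 7>3, skip
j=2: 4>3, skip
j=3: 2≤3, i=1, swap(1,3) ⇒ [2, 2, 4, 7, 2, 3, 3, 3, 3]
j=4: 2≤3, i=2, swap(2,4) ⇒ [2, 2, 2, 7, 4, 3, 3, 3, 3]
j=5: 3≤3, i=3, swap(3,5) ⇒ [2, 2, 2, 3, 4, 7, 3, 3, 3]
j=6: 3≤3, i=4, swap(4,6) ⇒ [2, 2, 2, 3, 3, 7, 4, 3, 3]
j=7: 3≤3, i=5, swap(5,7) ⇒ [2, 2, 2, 3, 3, 3, 4, 7, 3]
swap(6,8) ⇒ [2, 2, 2, 3, 3, 3, 3, 7, 4]; return 6

6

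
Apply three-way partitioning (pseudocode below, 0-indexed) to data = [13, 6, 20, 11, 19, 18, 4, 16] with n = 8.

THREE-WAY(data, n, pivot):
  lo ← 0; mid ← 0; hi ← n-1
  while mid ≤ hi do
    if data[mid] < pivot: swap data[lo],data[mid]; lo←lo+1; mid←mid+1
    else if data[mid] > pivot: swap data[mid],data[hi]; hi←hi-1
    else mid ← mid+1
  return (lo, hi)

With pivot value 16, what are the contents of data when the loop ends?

[13, 6, 11, 4, 16, 18, 19, 20]

pivot = 16; lo=0, mid=0, hi=7
data[mid]=13<16: swap data[0],data[0]; lo=1,mid=1 → [13, 6, 20, 11, 19, 18, 4, 16]
data[mid]=6<16: swap data[1],data[1]; lo=2,mid=2 → [13, 6, 20, 11, 19, 18, 4, 16]
data[mid]=20>16: swap data[2],data[7]; hi=6 → [13, 6, 16, 11, 19, 18, 4, 20]
data[mid]=16=16: mid=3
data[mid]=11<16: swap data[2],data[3]; lo=3,mid=4 → [13, 6, 11, 16, 19, 18, 4, 20]
data[mid]=19>16: swap data[4],data[6]; hi=5 → [13, 6, 11, 16, 4, 18, 19, 20]
data[mid]=4<16: swap data[3],data[4]; lo=4,mid=5 → [13, 6, 11, 4, 16, 18, 19, 20]
data[mid]=18>16: swap data[5],data[5]; hi=4 → [13, 6, 11, 4, 16, 18, 19, 20]
end: lo=4, hi=4; data = [13, 6, 11, 4, 16, 18, 19, 20]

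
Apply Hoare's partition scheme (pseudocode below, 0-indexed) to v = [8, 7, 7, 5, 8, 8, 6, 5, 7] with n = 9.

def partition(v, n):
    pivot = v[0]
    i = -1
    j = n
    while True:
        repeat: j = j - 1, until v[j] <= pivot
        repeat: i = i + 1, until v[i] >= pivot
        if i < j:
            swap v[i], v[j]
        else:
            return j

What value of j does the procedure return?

5

pivot=8
j stops at 8 (7), i stops at 0 (8); swap ⇒ [7, 7, 7, 5, 8, 8, 6, 5, 8]
j stops at 7 (5), i stops at 4 (8); swap ⇒ [7, 7, 7, 5, 5, 8, 6, 8, 8]
j stops at 6 (6), i stops at 5 (8); swap ⇒ [7, 7, 7, 5, 5, 6, 8, 8, 8]
j stops at 5, i stops at 6; i≥j ⇒ return 5. v=[7, 7, 7, 5, 5, 6, 8, 8, 8]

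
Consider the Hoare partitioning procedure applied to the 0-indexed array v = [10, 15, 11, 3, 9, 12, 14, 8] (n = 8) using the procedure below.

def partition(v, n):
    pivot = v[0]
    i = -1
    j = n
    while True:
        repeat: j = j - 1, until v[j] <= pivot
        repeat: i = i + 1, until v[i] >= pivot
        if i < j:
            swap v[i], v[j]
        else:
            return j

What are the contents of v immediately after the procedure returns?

[8, 9, 3, 11, 15, 12, 14, 10]

pivot=10
j stops at 7 (8), i stops at 0 (10); swap ⇒ [8, 15, 11, 3, 9, 12, 14, 10]
j stops at 4 (9), i stops at 1 (15); swap ⇒ [8, 9, 11, 3, 15, 12, 14, 10]
j stops at 3 (3), i stops at 2 (11); swap ⇒ [8, 9, 3, 11, 15, 12, 14, 10]
j stops at 2, i stops at 3; i≥j ⇒ return 2. v=[8, 9, 3, 11, 15, 12, 14, 10]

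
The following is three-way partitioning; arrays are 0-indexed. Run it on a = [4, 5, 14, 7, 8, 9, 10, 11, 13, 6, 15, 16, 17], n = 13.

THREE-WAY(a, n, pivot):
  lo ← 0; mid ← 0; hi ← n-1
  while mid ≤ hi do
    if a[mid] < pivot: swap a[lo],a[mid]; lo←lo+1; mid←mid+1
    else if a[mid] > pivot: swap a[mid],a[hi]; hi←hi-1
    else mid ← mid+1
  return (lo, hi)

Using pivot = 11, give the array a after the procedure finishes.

pivot = 11; lo=0, mid=0, hi=12
a[mid]=4<11: swap a[0],a[0]; lo=1,mid=1 → [4, 5, 14, 7, 8, 9, 10, 11, 13, 6, 15, 16, 17]
a[mid]=5<11: swap a[1],a[1]; lo=2,mid=2 → [4, 5, 14, 7, 8, 9, 10, 11, 13, 6, 15, 16, 17]
a[mid]=14>11: swap a[2],a[12]; hi=11 → [4, 5, 17, 7, 8, 9, 10, 11, 13, 6, 15, 16, 14]
a[mid]=17>11: swap a[2],a[11]; hi=10 → [4, 5, 16, 7, 8, 9, 10, 11, 13, 6, 15, 17, 14]
a[mid]=16>11: swap a[2],a[10]; hi=9 → [4, 5, 15, 7, 8, 9, 10, 11, 13, 6, 16, 17, 14]
a[mid]=15>11: swap a[2],a[9]; hi=8 → [4, 5, 6, 7, 8, 9, 10, 11, 13, 15, 16, 17, 14]
a[mid]=6<11: swap a[2],a[2]; lo=3,mid=3 → [4, 5, 6, 7, 8, 9, 10, 11, 13, 15, 16, 17, 14]
a[mid]=7<11: swap a[3],a[3]; lo=4,mid=4 → [4, 5, 6, 7, 8, 9, 10, 11, 13, 15, 16, 17, 14]
a[mid]=8<11: swap a[4],a[4]; lo=5,mid=5 → [4, 5, 6, 7, 8, 9, 10, 11, 13, 15, 16, 17, 14]
a[mid]=9<11: swap a[5],a[5]; lo=6,mid=6 → [4, 5, 6, 7, 8, 9, 10, 11, 13, 15, 16, 17, 14]
a[mid]=10<11: swap a[6],a[6]; lo=7,mid=7 → [4, 5, 6, 7, 8, 9, 10, 11, 13, 15, 16, 17, 14]
a[mid]=11=11: mid=8
a[mid]=13>11: swap a[8],a[8]; hi=7 → [4, 5, 6, 7, 8, 9, 10, 11, 13, 15, 16, 17, 14]
end: lo=7, hi=7; a = [4, 5, 6, 7, 8, 9, 10, 11, 13, 15, 16, 17, 14]

[4, 5, 6, 7, 8, 9, 10, 11, 13, 15, 16, 17, 14]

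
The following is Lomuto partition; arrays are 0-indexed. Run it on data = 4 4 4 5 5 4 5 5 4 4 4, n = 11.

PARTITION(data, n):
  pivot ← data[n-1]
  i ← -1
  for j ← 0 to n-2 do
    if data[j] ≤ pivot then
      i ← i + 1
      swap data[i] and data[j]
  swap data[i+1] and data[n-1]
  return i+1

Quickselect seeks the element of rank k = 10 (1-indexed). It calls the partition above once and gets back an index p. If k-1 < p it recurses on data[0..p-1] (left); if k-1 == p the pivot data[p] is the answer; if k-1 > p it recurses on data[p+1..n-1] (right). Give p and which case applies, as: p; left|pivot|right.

6; right

pivot=4, i=-1
j=0: 4≤4, i=0, swap(0,0) ⇒ 4 4 4 5 5 4 5 5 4 4 4
j=1: 4≤4, i=1, swap(1,1) ⇒ 4 4 4 5 5 4 5 5 4 4 4
j=2: 4≤4, i=2, swap(2,2) ⇒ 4 4 4 5 5 4 5 5 4 4 4
j=3: 5>4, skip
j=4: 5>4, skip
j=5: 4≤4, i=3, swap(3,5) ⇒ 4 4 4 4 5 5 5 5 4 4 4
j=6: 5>4, skip
j=7: 5>4, skip
j=8: 4≤4, i=4, swap(4,8) ⇒ 4 4 4 4 4 5 5 5 5 4 4
j=9: 4≤4, i=5, swap(5,9) ⇒ 4 4 4 4 4 4 5 5 5 5 4
swap(6,10) ⇒ 4 4 4 4 4 4 4 5 5 5 5; return 6
p = 6; k-1 = 9 > 6 ⇒ right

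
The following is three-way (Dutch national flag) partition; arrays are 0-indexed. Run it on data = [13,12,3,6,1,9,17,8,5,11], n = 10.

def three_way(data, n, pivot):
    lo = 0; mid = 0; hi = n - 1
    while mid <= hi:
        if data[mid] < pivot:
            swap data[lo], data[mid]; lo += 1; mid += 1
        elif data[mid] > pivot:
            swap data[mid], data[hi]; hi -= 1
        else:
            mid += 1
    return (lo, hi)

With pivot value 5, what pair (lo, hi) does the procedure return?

lo=0 mid=0 hi=9
13>5: swap(0,9), hi=8 ⇒ [11,12,3,6,1,9,17,8,5,13]
11>5: swap(0,8), hi=7 ⇒ [5,12,3,6,1,9,17,8,11,13]
5=5: mid=1
12>5: swap(1,7), hi=6 ⇒ [5,8,3,6,1,9,17,12,11,13]
8>5: swap(1,6), hi=5 ⇒ [5,17,3,6,1,9,8,12,11,13]
17>5: swap(1,5), hi=4 ⇒ [5,9,3,6,1,17,8,12,11,13]
9>5: swap(1,4), hi=3 ⇒ [5,1,3,6,9,17,8,12,11,13]
1<5: swap(0,1), lo=1 mid=2 ⇒ [1,5,3,6,9,17,8,12,11,13]
3<5: swap(1,2), lo=2 mid=3 ⇒ [1,3,5,6,9,17,8,12,11,13]
6>5: swap(3,3), hi=2 ⇒ [1,3,5,6,9,17,8,12,11,13]
done. lo=2 hi=2; data=[1,3,5,6,9,17,8,12,11,13]

(2, 2)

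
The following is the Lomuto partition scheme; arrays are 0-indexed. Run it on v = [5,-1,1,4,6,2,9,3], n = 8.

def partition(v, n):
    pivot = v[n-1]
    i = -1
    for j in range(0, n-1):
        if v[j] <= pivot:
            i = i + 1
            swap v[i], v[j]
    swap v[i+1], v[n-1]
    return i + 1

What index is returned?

3

pivot = v[7] = 3; i = -1
j=0: v[0]=5 > 3 → no swap
j=1: v[1]=-1 ≤ 3 → i=0, swap v[0],v[1] → [-1,5,1,4,6,2,9,3]
j=2: v[2]=1 ≤ 3 → i=1, swap v[1],v[2] → [-1,1,5,4,6,2,9,3]
j=3: v[3]=4 > 3 → no swap
j=4: v[4]=6 > 3 → no swap
j=5: v[5]=2 ≤ 3 → i=2, swap v[2],v[5] → [-1,1,2,4,6,5,9,3]
j=6: v[6]=9 > 3 → no swap
final swap v[3],v[7] → [-1,1,2,3,6,5,9,4]; return 3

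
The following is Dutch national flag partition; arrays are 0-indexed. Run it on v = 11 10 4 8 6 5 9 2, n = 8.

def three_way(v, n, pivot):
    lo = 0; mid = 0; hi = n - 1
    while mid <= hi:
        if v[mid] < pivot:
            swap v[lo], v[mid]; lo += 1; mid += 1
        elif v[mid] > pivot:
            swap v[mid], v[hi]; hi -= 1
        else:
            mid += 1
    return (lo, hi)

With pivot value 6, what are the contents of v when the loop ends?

2 5 4 6 8 9 10 11

lo=0 mid=0 hi=7
11>6: swap(0,7), hi=6 ⇒ 2 10 4 8 6 5 9 11
2<6: swap(0,0), lo=1 mid=1 ⇒ 2 10 4 8 6 5 9 11
10>6: swap(1,6), hi=5 ⇒ 2 9 4 8 6 5 10 11
9>6: swap(1,5), hi=4 ⇒ 2 5 4 8 6 9 10 11
5<6: swap(1,1), lo=2 mid=2 ⇒ 2 5 4 8 6 9 10 11
4<6: swap(2,2), lo=3 mid=3 ⇒ 2 5 4 8 6 9 10 11
8>6: swap(3,4), hi=3 ⇒ 2 5 4 6 8 9 10 11
6=6: mid=4
done. lo=3 hi=3; v=2 5 4 6 8 9 10 11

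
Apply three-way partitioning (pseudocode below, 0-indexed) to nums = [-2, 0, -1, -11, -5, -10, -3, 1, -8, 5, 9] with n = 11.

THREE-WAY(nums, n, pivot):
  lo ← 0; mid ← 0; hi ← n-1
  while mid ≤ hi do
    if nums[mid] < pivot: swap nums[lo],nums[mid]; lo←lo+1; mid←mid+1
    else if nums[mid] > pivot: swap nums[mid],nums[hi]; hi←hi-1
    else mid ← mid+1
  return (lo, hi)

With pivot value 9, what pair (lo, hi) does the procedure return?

(10, 10)

pivot = 9; lo=0, mid=0, hi=10
nums[mid]=-2<9: swap nums[0],nums[0]; lo=1,mid=1 → [-2, 0, -1, -11, -5, -10, -3, 1, -8, 5, 9]
nums[mid]=0<9: swap nums[1],nums[1]; lo=2,mid=2 → [-2, 0, -1, -11, -5, -10, -3, 1, -8, 5, 9]
nums[mid]=-1<9: swap nums[2],nums[2]; lo=3,mid=3 → [-2, 0, -1, -11, -5, -10, -3, 1, -8, 5, 9]
nums[mid]=-11<9: swap nums[3],nums[3]; lo=4,mid=4 → [-2, 0, -1, -11, -5, -10, -3, 1, -8, 5, 9]
nums[mid]=-5<9: swap nums[4],nums[4]; lo=5,mid=5 → [-2, 0, -1, -11, -5, -10, -3, 1, -8, 5, 9]
nums[mid]=-10<9: swap nums[5],nums[5]; lo=6,mid=6 → [-2, 0, -1, -11, -5, -10, -3, 1, -8, 5, 9]
nums[mid]=-3<9: swap nums[6],nums[6]; lo=7,mid=7 → [-2, 0, -1, -11, -5, -10, -3, 1, -8, 5, 9]
nums[mid]=1<9: swap nums[7],nums[7]; lo=8,mid=8 → [-2, 0, -1, -11, -5, -10, -3, 1, -8, 5, 9]
nums[mid]=-8<9: swap nums[8],nums[8]; lo=9,mid=9 → [-2, 0, -1, -11, -5, -10, -3, 1, -8, 5, 9]
nums[mid]=5<9: swap nums[9],nums[9]; lo=10,mid=10 → [-2, 0, -1, -11, -5, -10, -3, 1, -8, 5, 9]
nums[mid]=9=9: mid=11
end: lo=10, hi=10; nums = [-2, 0, -1, -11, -5, -10, -3, 1, -8, 5, 9]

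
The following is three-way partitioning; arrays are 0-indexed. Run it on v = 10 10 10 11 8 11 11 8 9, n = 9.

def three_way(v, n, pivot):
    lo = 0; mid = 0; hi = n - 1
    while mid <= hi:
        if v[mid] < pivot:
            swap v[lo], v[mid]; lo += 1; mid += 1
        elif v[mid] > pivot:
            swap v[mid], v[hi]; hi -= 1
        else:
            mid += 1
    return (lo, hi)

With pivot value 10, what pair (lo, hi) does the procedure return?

(3, 5)

pivot = 10; lo=0, mid=0, hi=8
v[mid]=10=10: mid=1
v[mid]=10=10: mid=2
v[mid]=10=10: mid=3
v[mid]=11>10: swap v[3],v[8]; hi=7 → 10 10 10 9 8 11 11 8 11
v[mid]=9<10: swap v[0],v[3]; lo=1,mid=4 → 9 10 10 10 8 11 11 8 11
v[mid]=8<10: swap v[1],v[4]; lo=2,mid=5 → 9 8 10 10 10 11 11 8 11
v[mid]=11>10: swap v[5],v[7]; hi=6 → 9 8 10 10 10 8 11 11 11
v[mid]=8<10: swap v[2],v[5]; lo=3,mid=6 → 9 8 8 10 10 10 11 11 11
v[mid]=11>10: swap v[6],v[6]; hi=5 → 9 8 8 10 10 10 11 11 11
end: lo=3, hi=5; v = 9 8 8 10 10 10 11 11 11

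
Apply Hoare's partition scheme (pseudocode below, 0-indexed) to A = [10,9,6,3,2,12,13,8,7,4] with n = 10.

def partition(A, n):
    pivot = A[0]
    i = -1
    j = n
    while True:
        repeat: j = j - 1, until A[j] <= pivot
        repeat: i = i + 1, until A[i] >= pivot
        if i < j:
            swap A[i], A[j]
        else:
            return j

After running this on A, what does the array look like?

[4,9,6,3,2,7,8,13,12,10]

pivot = A[0] = 10; i = -1, j = 10
j→9 (A[9]=4≤10), i→0 (A[0]=10≥10); i<j, swap → [4,9,6,3,2,12,13,8,7,10]
j→8 (A[8]=7≤10), i→5 (A[5]=12≥10); i<j, swap → [4,9,6,3,2,7,13,8,12,10]
j→7 (A[7]=8≤10), i→6 (A[6]=13≥10); i<j, swap → [4,9,6,3,2,7,8,13,12,10]
j→6, i→7; i≥j, return j=6. A = [4,9,6,3,2,7,8,13,12,10]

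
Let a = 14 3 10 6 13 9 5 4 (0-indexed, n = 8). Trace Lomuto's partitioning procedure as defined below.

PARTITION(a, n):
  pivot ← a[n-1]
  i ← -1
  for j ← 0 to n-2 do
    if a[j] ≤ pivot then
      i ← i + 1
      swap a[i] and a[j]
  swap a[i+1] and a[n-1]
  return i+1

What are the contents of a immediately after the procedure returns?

pivot=4, i=-1
j=0: 14>4, skip
j=1: 3≤4, i=0, swap(0,1) ⇒ 3 14 10 6 13 9 5 4
j=2: 10>4, skip
j=3: 6>4, skip
j=4: 13>4, skip
j=5: 9>4, skip
j=6: 5>4, skip
swap(1,7) ⇒ 3 4 10 6 13 9 5 14; return 1

3 4 10 6 13 9 5 14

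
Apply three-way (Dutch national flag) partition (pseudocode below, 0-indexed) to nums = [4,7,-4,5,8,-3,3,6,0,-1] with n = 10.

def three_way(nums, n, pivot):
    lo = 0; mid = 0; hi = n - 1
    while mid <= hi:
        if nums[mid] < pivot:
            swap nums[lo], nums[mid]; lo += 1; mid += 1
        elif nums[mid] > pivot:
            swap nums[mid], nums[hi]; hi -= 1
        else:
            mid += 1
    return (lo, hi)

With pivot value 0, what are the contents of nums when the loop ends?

[-1,-4,-3,0,8,3,6,5,7,4]

pivot = 0; lo=0, mid=0, hi=9
nums[mid]=4>0: swap nums[0],nums[9]; hi=8 → [-1,7,-4,5,8,-3,3,6,0,4]
nums[mid]=-1<0: swap nums[0],nums[0]; lo=1,mid=1 → [-1,7,-4,5,8,-3,3,6,0,4]
nums[mid]=7>0: swap nums[1],nums[8]; hi=7 → [-1,0,-4,5,8,-3,3,6,7,4]
nums[mid]=0=0: mid=2
nums[mid]=-4<0: swap nums[1],nums[2]; lo=2,mid=3 → [-1,-4,0,5,8,-3,3,6,7,4]
nums[mid]=5>0: swap nums[3],nums[7]; hi=6 → [-1,-4,0,6,8,-3,3,5,7,4]
nums[mid]=6>0: swap nums[3],nums[6]; hi=5 → [-1,-4,0,3,8,-3,6,5,7,4]
nums[mid]=3>0: swap nums[3],nums[5]; hi=4 → [-1,-4,0,-3,8,3,6,5,7,4]
nums[mid]=-3<0: swap nums[2],nums[3]; lo=3,mid=4 → [-1,-4,-3,0,8,3,6,5,7,4]
nums[mid]=8>0: swap nums[4],nums[4]; hi=3 → [-1,-4,-3,0,8,3,6,5,7,4]
end: lo=3, hi=3; nums = [-1,-4,-3,0,8,3,6,5,7,4]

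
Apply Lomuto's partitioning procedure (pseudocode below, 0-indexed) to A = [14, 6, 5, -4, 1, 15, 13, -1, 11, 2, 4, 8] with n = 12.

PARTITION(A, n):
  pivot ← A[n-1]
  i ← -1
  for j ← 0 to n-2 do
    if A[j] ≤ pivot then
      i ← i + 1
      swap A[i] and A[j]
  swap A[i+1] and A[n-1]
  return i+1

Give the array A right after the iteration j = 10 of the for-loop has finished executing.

pivot=8, i=-1
j=0: 14>8, skip
j=1: 6≤8, i=0, swap(0,1) ⇒ [6, 14, 5, -4, 1, 15, 13, -1, 11, 2, 4, 8]
j=2: 5≤8, i=1, swap(1,2) ⇒ [6, 5, 14, -4, 1, 15, 13, -1, 11, 2, 4, 8]
j=3: -4≤8, i=2, swap(2,3) ⇒ [6, 5, -4, 14, 1, 15, 13, -1, 11, 2, 4, 8]
j=4: 1≤8, i=3, swap(3,4) ⇒ [6, 5, -4, 1, 14, 15, 13, -1, 11, 2, 4, 8]
j=5: 15>8, skip
j=6: 13>8, skip
j=7: -1≤8, i=4, swap(4,7) ⇒ [6, 5, -4, 1, -1, 15, 13, 14, 11, 2, 4, 8]
j=8: 11>8, skip
j=9: 2≤8, i=5, swap(5,9) ⇒ [6, 5, -4, 1, -1, 2, 13, 14, 11, 15, 4, 8]
j=10: 4≤8, i=6, swap(6,10) ⇒ [6, 5, -4, 1, -1, 2, 4, 14, 11, 15, 13, 8]
(after j=10) A = [6, 5, -4, 1, -1, 2, 4, 14, 11, 15, 13, 8]

[6, 5, -4, 1, -1, 2, 4, 14, 11, 15, 13, 8]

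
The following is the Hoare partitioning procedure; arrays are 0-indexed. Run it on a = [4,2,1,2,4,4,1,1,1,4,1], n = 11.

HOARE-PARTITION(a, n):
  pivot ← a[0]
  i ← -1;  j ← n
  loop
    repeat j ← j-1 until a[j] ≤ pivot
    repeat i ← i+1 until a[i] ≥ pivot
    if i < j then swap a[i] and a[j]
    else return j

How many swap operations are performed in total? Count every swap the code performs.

pivot = a[0] = 4; i = -1, j = 11
j→10 (a[10]=1≤4), i→0 (a[0]=4≥4); i<j, swap → [1,2,1,2,4,4,1,1,1,4,4]
j→9 (a[9]=4≤4), i→4 (a[4]=4≥4); i<j, swap → [1,2,1,2,4,4,1,1,1,4,4]
j→8 (a[8]=1≤4), i→5 (a[5]=4≥4); i<j, swap → [1,2,1,2,4,1,1,1,4,4,4]
j→7, i→8; i≥j, return j=7. a = [1,2,1,2,4,1,1,1,4,4,4]

3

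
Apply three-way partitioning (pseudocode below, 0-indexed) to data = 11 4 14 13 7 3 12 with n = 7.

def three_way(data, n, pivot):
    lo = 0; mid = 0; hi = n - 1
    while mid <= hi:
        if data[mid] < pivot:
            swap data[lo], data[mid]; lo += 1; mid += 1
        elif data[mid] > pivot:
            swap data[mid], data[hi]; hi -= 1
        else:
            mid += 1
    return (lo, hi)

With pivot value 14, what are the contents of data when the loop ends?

11 4 13 7 3 12 14

lo=0 mid=0 hi=6
11<14: swap(0,0), lo=1 mid=1 ⇒ 11 4 14 13 7 3 12
4<14: swap(1,1), lo=2 mid=2 ⇒ 11 4 14 13 7 3 12
14=14: mid=3
13<14: swap(2,3), lo=3 mid=4 ⇒ 11 4 13 14 7 3 12
7<14: swap(3,4), lo=4 mid=5 ⇒ 11 4 13 7 14 3 12
3<14: swap(4,5), lo=5 mid=6 ⇒ 11 4 13 7 3 14 12
12<14: swap(5,6), lo=6 mid=7 ⇒ 11 4 13 7 3 12 14
done. lo=6 hi=6; data=11 4 13 7 3 12 14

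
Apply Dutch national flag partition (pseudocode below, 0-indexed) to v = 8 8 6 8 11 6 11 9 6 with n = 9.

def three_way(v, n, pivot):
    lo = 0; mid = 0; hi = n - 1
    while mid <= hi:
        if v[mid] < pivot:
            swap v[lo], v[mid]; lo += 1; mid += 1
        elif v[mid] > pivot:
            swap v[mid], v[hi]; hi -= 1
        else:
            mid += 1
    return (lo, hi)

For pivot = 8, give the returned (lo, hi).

pivot = 8; lo=0, mid=0, hi=8
v[mid]=8=8: mid=1
v[mid]=8=8: mid=2
v[mid]=6<8: swap v[0],v[2]; lo=1,mid=3 → 6 8 8 8 11 6 11 9 6
v[mid]=8=8: mid=4
v[mid]=11>8: swap v[4],v[8]; hi=7 → 6 8 8 8 6 6 11 9 11
v[mid]=6<8: swap v[1],v[4]; lo=2,mid=5 → 6 6 8 8 8 6 11 9 11
v[mid]=6<8: swap v[2],v[5]; lo=3,mid=6 → 6 6 6 8 8 8 11 9 11
v[mid]=11>8: swap v[6],v[7]; hi=6 → 6 6 6 8 8 8 9 11 11
v[mid]=9>8: swap v[6],v[6]; hi=5 → 6 6 6 8 8 8 9 11 11
end: lo=3, hi=5; v = 6 6 6 8 8 8 9 11 11

(3, 5)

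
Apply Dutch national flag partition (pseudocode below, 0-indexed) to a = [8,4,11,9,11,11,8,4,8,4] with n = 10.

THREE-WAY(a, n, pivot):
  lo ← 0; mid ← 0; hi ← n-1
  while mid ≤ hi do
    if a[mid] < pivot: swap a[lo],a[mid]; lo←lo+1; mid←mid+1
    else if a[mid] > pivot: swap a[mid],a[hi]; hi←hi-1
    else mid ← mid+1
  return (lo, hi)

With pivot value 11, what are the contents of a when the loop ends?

[8,4,9,8,4,8,4,11,11,11]

lo=0 mid=0 hi=9
8<11: swap(0,0), lo=1 mid=1 ⇒ [8,4,11,9,11,11,8,4,8,4]
4<11: swap(1,1), lo=2 mid=2 ⇒ [8,4,11,9,11,11,8,4,8,4]
11=11: mid=3
9<11: swap(2,3), lo=3 mid=4 ⇒ [8,4,9,11,11,11,8,4,8,4]
11=11: mid=5
11=11: mid=6
8<11: swap(3,6), lo=4 mid=7 ⇒ [8,4,9,8,11,11,11,4,8,4]
4<11: swap(4,7), lo=5 mid=8 ⇒ [8,4,9,8,4,11,11,11,8,4]
8<11: swap(5,8), lo=6 mid=9 ⇒ [8,4,9,8,4,8,11,11,11,4]
4<11: swap(6,9), lo=7 mid=10 ⇒ [8,4,9,8,4,8,4,11,11,11]
done. lo=7 hi=9; a=[8,4,9,8,4,8,4,11,11,11]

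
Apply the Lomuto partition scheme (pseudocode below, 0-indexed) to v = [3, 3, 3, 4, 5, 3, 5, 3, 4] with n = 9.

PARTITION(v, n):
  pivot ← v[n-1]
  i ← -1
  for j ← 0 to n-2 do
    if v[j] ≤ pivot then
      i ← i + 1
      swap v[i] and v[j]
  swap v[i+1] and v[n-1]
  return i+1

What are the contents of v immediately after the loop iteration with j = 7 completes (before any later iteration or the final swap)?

pivot = v[8] = 4; i = -1
j=0: v[0]=3 ≤ 4 → i=0, swap v[0],v[0] (no change) → [3, 3, 3, 4, 5, 3, 5, 3, 4]
j=1: v[1]=3 ≤ 4 → i=1, swap v[1],v[1] (no change) → [3, 3, 3, 4, 5, 3, 5, 3, 4]
j=2: v[2]=3 ≤ 4 → i=2, swap v[2],v[2] (no change) → [3, 3, 3, 4, 5, 3, 5, 3, 4]
j=3: v[3]=4 ≤ 4 → i=3, swap v[3],v[3] (no change) → [3, 3, 3, 4, 5, 3, 5, 3, 4]
j=4: v[4]=5 > 4 → no swap
j=5: v[5]=3 ≤ 4 → i=4, swap v[4],v[5] → [3, 3, 3, 4, 3, 5, 5, 3, 4]
j=6: v[6]=5 > 4 → no swap
j=7: v[7]=3 ≤ 4 → i=5, swap v[5],v[7] → [3, 3, 3, 4, 3, 3, 5, 5, 4]
(after j=7) v = [3, 3, 3, 4, 3, 3, 5, 5, 4]

[3, 3, 3, 4, 3, 3, 5, 5, 4]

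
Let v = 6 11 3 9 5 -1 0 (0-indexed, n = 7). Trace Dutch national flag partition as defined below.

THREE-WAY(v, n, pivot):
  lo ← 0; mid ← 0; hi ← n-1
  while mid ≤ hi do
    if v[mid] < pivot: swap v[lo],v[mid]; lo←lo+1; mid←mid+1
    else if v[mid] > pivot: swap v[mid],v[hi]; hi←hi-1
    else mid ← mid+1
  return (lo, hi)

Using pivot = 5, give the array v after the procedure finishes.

0 -1 3 5 9 11 6

pivot = 5; lo=0, mid=0, hi=6
v[mid]=6>5: swap v[0],v[6]; hi=5 → 0 11 3 9 5 -1 6
v[mid]=0<5: swap v[0],v[0]; lo=1,mid=1 → 0 11 3 9 5 -1 6
v[mid]=11>5: swap v[1],v[5]; hi=4 → 0 -1 3 9 5 11 6
v[mid]=-1<5: swap v[1],v[1]; lo=2,mid=2 → 0 -1 3 9 5 11 6
v[mid]=3<5: swap v[2],v[2]; lo=3,mid=3 → 0 -1 3 9 5 11 6
v[mid]=9>5: swap v[3],v[4]; hi=3 → 0 -1 3 5 9 11 6
v[mid]=5=5: mid=4
end: lo=3, hi=3; v = 0 -1 3 5 9 11 6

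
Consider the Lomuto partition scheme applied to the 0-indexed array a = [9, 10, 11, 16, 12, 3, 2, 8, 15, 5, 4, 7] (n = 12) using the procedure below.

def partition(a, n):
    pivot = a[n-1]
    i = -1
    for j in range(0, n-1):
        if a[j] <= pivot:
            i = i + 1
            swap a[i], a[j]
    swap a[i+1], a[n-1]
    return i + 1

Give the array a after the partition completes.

[3, 2, 5, 4, 7, 9, 10, 8, 15, 11, 16, 12]

pivot = a[11] = 7; i = -1
j=0: a[0]=9 > 7 → no swap
j=1: a[1]=10 > 7 → no swap
j=2: a[2]=11 > 7 → no swap
j=3: a[3]=16 > 7 → no swap
j=4: a[4]=12 > 7 → no swap
j=5: a[5]=3 ≤ 7 → i=0, swap a[0],a[5] → [3, 10, 11, 16, 12, 9, 2, 8, 15, 5, 4, 7]
j=6: a[6]=2 ≤ 7 → i=1, swap a[1],a[6] → [3, 2, 11, 16, 12, 9, 10, 8, 15, 5, 4, 7]
j=7: a[7]=8 > 7 → no swap
j=8: a[8]=15 > 7 → no swap
j=9: a[9]=5 ≤ 7 → i=2, swap a[2],a[9] → [3, 2, 5, 16, 12, 9, 10, 8, 15, 11, 4, 7]
j=10: a[10]=4 ≤ 7 → i=3, swap a[3],a[10] → [3, 2, 5, 4, 12, 9, 10, 8, 15, 11, 16, 7]
final swap a[4],a[11] → [3, 2, 5, 4, 7, 9, 10, 8, 15, 11, 16, 12]; return 4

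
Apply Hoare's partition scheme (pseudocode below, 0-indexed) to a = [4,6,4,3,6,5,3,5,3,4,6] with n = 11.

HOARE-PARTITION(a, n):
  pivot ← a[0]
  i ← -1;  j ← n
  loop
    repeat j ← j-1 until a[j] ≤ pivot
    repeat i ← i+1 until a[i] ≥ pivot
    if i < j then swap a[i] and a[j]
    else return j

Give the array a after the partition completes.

[4,3,3,3,6,5,4,5,6,4,6]

pivot=4
j stops at 9 (4), i stops at 0 (4); swap ⇒ [4,6,4,3,6,5,3,5,3,4,6]
j stops at 8 (3), i stops at 1 (6); swap ⇒ [4,3,4,3,6,5,3,5,6,4,6]
j stops at 6 (3), i stops at 2 (4); swap ⇒ [4,3,3,3,6,5,4,5,6,4,6]
j stops at 3, i stops at 4; i≥j ⇒ return 3. a=[4,3,3,3,6,5,4,5,6,4,6]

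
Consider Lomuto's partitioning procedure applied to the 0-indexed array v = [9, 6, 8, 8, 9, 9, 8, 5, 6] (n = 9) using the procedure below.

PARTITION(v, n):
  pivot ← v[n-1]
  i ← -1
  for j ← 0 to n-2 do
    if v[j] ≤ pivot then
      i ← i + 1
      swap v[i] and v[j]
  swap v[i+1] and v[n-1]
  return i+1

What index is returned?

2

pivot=6, i=-1
j=0: 9>6, skip
j=1: 6≤6, i=0, swap(0,1) ⇒ [6, 9, 8, 8, 9, 9, 8, 5, 6]
j=2: 8>6, skip
j=3: 8>6, skip
j=4: 9>6, skip
j=5: 9>6, skip
j=6: 8>6, skip
j=7: 5≤6, i=1, swap(1,7) ⇒ [6, 5, 8, 8, 9, 9, 8, 9, 6]
swap(2,8) ⇒ [6, 5, 6, 8, 9, 9, 8, 9, 8]; return 2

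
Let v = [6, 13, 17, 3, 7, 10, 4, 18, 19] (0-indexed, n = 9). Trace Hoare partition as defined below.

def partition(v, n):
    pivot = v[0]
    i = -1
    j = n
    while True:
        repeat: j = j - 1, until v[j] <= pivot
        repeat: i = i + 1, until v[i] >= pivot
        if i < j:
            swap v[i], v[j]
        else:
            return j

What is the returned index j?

1

pivot = v[0] = 6; i = -1, j = 9
j→6 (v[6]=4≤6), i→0 (v[0]=6≥6); i<j, swap → [4, 13, 17, 3, 7, 10, 6, 18, 19]
j→3 (v[3]=3≤6), i→1 (v[1]=13≥6); i<j, swap → [4, 3, 17, 13, 7, 10, 6, 18, 19]
j→1, i→2; i≥j, return j=1. v = [4, 3, 17, 13, 7, 10, 6, 18, 19]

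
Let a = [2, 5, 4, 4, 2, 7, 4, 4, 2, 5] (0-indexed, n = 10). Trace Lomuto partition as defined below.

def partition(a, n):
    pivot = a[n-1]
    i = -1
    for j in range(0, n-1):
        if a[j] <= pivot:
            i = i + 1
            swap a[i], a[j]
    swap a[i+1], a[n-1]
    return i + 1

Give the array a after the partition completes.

[2, 5, 4, 4, 2, 4, 4, 2, 5, 7]

pivot = a[9] = 5; i = -1
j=0: a[0]=2 ≤ 5 → i=0, swap a[0],a[0] (no change) → [2, 5, 4, 4, 2, 7, 4, 4, 2, 5]
j=1: a[1]=5 ≤ 5 → i=1, swap a[1],a[1] (no change) → [2, 5, 4, 4, 2, 7, 4, 4, 2, 5]
j=2: a[2]=4 ≤ 5 → i=2, swap a[2],a[2] (no change) → [2, 5, 4, 4, 2, 7, 4, 4, 2, 5]
j=3: a[3]=4 ≤ 5 → i=3, swap a[3],a[3] (no change) → [2, 5, 4, 4, 2, 7, 4, 4, 2, 5]
j=4: a[4]=2 ≤ 5 → i=4, swap a[4],a[4] (no change) → [2, 5, 4, 4, 2, 7, 4, 4, 2, 5]
j=5: a[5]=7 > 5 → no swap
j=6: a[6]=4 ≤ 5 → i=5, swap a[5],a[6] → [2, 5, 4, 4, 2, 4, 7, 4, 2, 5]
j=7: a[7]=4 ≤ 5 → i=6, swap a[6],a[7] → [2, 5, 4, 4, 2, 4, 4, 7, 2, 5]
j=8: a[8]=2 ≤ 5 → i=7, swap a[7],a[8] → [2, 5, 4, 4, 2, 4, 4, 2, 7, 5]
final swap a[8],a[9] → [2, 5, 4, 4, 2, 4, 4, 2, 5, 7]; return 8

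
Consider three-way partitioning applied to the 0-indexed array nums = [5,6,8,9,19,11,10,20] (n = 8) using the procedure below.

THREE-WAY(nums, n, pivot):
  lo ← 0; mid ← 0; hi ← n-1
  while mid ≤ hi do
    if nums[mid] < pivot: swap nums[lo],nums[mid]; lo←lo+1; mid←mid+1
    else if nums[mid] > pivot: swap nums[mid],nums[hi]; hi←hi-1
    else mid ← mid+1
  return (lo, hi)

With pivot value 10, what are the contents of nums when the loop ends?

pivot = 10; lo=0, mid=0, hi=7
nums[mid]=5<10: swap nums[0],nums[0]; lo=1,mid=1 → [5,6,8,9,19,11,10,20]
nums[mid]=6<10: swap nums[1],nums[1]; lo=2,mid=2 → [5,6,8,9,19,11,10,20]
nums[mid]=8<10: swap nums[2],nums[2]; lo=3,mid=3 → [5,6,8,9,19,11,10,20]
nums[mid]=9<10: swap nums[3],nums[3]; lo=4,mid=4 → [5,6,8,9,19,11,10,20]
nums[mid]=19>10: swap nums[4],nums[7]; hi=6 → [5,6,8,9,20,11,10,19]
nums[mid]=20>10: swap nums[4],nums[6]; hi=5 → [5,6,8,9,10,11,20,19]
nums[mid]=10=10: mid=5
nums[mid]=11>10: swap nums[5],nums[5]; hi=4 → [5,6,8,9,10,11,20,19]
end: lo=4, hi=4; nums = [5,6,8,9,10,11,20,19]

[5,6,8,9,10,11,20,19]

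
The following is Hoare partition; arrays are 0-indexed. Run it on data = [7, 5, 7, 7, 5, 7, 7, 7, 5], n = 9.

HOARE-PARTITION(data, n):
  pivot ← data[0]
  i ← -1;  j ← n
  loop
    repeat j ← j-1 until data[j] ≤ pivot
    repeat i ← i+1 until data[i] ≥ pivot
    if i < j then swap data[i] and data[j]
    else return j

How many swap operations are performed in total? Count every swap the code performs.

3

pivot = data[0] = 7; i = -1, j = 9
j→8 (data[8]=5≤7), i→0 (data[0]=7≥7); i<j, swap → [5, 5, 7, 7, 5, 7, 7, 7, 7]
j→7 (data[7]=7≤7), i→2 (data[2]=7≥7); i<j, swap → [5, 5, 7, 7, 5, 7, 7, 7, 7]
j→6 (data[6]=7≤7), i→3 (data[3]=7≥7); i<j, swap → [5, 5, 7, 7, 5, 7, 7, 7, 7]
j→5, i→5; i≥j, return j=5. data = [5, 5, 7, 7, 5, 7, 7, 7, 7]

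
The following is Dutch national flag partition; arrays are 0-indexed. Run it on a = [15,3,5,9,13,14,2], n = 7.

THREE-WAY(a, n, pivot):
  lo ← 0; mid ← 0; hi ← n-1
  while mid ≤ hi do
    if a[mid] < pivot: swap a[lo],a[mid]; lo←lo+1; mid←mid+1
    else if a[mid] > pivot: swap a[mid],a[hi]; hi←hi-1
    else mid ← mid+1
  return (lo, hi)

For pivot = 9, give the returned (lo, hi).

pivot = 9; lo=0, mid=0, hi=6
a[mid]=15>9: swap a[0],a[6]; hi=5 → [2,3,5,9,13,14,15]
a[mid]=2<9: swap a[0],a[0]; lo=1,mid=1 → [2,3,5,9,13,14,15]
a[mid]=3<9: swap a[1],a[1]; lo=2,mid=2 → [2,3,5,9,13,14,15]
a[mid]=5<9: swap a[2],a[2]; lo=3,mid=3 → [2,3,5,9,13,14,15]
a[mid]=9=9: mid=4
a[mid]=13>9: swap a[4],a[5]; hi=4 → [2,3,5,9,14,13,15]
a[mid]=14>9: swap a[4],a[4]; hi=3 → [2,3,5,9,14,13,15]
end: lo=3, hi=3; a = [2,3,5,9,14,13,15]

(3, 3)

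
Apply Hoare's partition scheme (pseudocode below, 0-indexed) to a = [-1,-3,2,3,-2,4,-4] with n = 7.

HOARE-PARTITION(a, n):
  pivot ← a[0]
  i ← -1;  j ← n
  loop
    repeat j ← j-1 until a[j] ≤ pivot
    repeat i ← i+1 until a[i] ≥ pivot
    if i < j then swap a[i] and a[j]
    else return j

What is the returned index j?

pivot = a[0] = -1; i = -1, j = 7
j→6 (a[6]=-4≤-1), i→0 (a[0]=-1≥-1); i<j, swap → [-4,-3,2,3,-2,4,-1]
j→4 (a[4]=-2≤-1), i→2 (a[2]=2≥-1); i<j, swap → [-4,-3,-2,3,2,4,-1]
j→2, i→3; i≥j, return j=2. a = [-4,-3,-2,3,2,4,-1]

2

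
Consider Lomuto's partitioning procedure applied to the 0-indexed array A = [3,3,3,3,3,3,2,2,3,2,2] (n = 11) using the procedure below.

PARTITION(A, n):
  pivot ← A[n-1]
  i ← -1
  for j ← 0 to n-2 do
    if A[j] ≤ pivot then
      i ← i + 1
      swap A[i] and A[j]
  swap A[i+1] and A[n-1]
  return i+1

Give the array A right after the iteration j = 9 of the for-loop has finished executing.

pivot=2, i=-1
j=0: 3>2, skip
j=1: 3>2, skip
j=2: 3>2, skip
j=3: 3>2, skip
j=4: 3>2, skip
j=5: 3>2, skip
j=6: 2≤2, i=0, swap(0,6) ⇒ [2,3,3,3,3,3,3,2,3,2,2]
j=7: 2≤2, i=1, swap(1,7) ⇒ [2,2,3,3,3,3,3,3,3,2,2]
j=8: 3>2, skip
j=9: 2≤2, i=2, swap(2,9) ⇒ [2,2,2,3,3,3,3,3,3,3,2]
(after j=9) A = [2,2,2,3,3,3,3,3,3,3,2]

[2,2,2,3,3,3,3,3,3,3,2]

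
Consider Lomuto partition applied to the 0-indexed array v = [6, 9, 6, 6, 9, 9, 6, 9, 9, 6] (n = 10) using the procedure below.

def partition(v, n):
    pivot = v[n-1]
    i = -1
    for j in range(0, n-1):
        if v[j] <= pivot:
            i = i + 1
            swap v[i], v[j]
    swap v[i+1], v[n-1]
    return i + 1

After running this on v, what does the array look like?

[6, 6, 6, 6, 6, 9, 9, 9, 9, 9]

pivot = v[9] = 6; i = -1
j=0: v[0]=6 ≤ 6 → i=0, swap v[0],v[0] (no change) → [6, 9, 6, 6, 9, 9, 6, 9, 9, 6]
j=1: v[1]=9 > 6 → no swap
j=2: v[2]=6 ≤ 6 → i=1, swap v[1],v[2] → [6, 6, 9, 6, 9, 9, 6, 9, 9, 6]
j=3: v[3]=6 ≤ 6 → i=2, swap v[2],v[3] → [6, 6, 6, 9, 9, 9, 6, 9, 9, 6]
j=4: v[4]=9 > 6 → no swap
j=5: v[5]=9 > 6 → no swap
j=6: v[6]=6 ≤ 6 → i=3, swap v[3],v[6] → [6, 6, 6, 6, 9, 9, 9, 9, 9, 6]
j=7: v[7]=9 > 6 → no swap
j=8: v[8]=9 > 6 → no swap
final swap v[4],v[9] → [6, 6, 6, 6, 6, 9, 9, 9, 9, 9]; return 4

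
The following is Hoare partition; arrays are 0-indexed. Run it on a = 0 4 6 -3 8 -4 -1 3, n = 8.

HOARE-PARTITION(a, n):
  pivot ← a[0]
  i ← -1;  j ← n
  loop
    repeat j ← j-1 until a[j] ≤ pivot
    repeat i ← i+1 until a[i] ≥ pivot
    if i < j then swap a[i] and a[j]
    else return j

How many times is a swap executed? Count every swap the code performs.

pivot=0
j stops at 6 (-1), i stops at 0 (0); swap ⇒ -1 4 6 -3 8 -4 0 3
j stops at 5 (-4), i stops at 1 (4); swap ⇒ -1 -4 6 -3 8 4 0 3
j stops at 3 (-3), i stops at 2 (6); swap ⇒ -1 -4 -3 6 8 4 0 3
j stops at 2, i stops at 3; i≥j ⇒ return 2. a=-1 -4 -3 6 8 4 0 3

3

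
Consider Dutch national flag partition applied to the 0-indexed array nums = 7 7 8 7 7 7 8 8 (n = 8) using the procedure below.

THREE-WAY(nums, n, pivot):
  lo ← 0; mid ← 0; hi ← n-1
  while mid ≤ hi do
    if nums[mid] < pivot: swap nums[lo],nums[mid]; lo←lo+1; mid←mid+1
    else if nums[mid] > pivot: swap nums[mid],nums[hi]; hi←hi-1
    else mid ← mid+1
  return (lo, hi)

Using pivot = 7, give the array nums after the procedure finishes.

lo=0 mid=0 hi=7
7=7: mid=1
7=7: mid=2
8>7: swap(2,7), hi=6 ⇒ 7 7 8 7 7 7 8 8
8>7: swap(2,6), hi=5 ⇒ 7 7 8 7 7 7 8 8
8>7: swap(2,5), hi=4 ⇒ 7 7 7 7 7 8 8 8
7=7: mid=3
7=7: mid=4
7=7: mid=5
done. lo=0 hi=4; nums=7 7 7 7 7 8 8 8

7 7 7 7 7 8 8 8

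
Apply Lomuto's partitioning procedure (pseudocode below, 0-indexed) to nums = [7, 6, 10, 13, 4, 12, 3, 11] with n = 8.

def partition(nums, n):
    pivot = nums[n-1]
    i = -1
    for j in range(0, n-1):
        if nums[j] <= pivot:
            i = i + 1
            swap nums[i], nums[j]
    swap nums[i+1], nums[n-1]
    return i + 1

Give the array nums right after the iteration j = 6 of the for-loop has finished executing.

pivot = nums[7] = 11; i = -1
j=0: nums[0]=7 ≤ 11 → i=0, swap nums[0],nums[0] (no change) → [7, 6, 10, 13, 4, 12, 3, 11]
j=1: nums[1]=6 ≤ 11 → i=1, swap nums[1],nums[1] (no change) → [7, 6, 10, 13, 4, 12, 3, 11]
j=2: nums[2]=10 ≤ 11 → i=2, swap nums[2],nums[2] (no change) → [7, 6, 10, 13, 4, 12, 3, 11]
j=3: nums[3]=13 > 11 → no swap
j=4: nums[4]=4 ≤ 11 → i=3, swap nums[3],nums[4] → [7, 6, 10, 4, 13, 12, 3, 11]
j=5: nums[5]=12 > 11 → no swap
j=6: nums[6]=3 ≤ 11 → i=4, swap nums[4],nums[6] → [7, 6, 10, 4, 3, 12, 13, 11]
(after j=6) nums = [7, 6, 10, 4, 3, 12, 13, 11]

[7, 6, 10, 4, 3, 12, 13, 11]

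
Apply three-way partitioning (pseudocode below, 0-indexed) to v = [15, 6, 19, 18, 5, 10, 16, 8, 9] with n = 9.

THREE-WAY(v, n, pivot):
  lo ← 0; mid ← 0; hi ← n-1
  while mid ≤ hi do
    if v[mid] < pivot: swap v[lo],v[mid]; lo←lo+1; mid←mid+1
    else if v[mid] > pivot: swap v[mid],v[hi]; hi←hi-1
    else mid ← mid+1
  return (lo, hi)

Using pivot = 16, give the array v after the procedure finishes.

[15, 6, 9, 8, 5, 10, 16, 18, 19]

pivot = 16; lo=0, mid=0, hi=8
v[mid]=15<16: swap v[0],v[0]; lo=1,mid=1 → [15, 6, 19, 18, 5, 10, 16, 8, 9]
v[mid]=6<16: swap v[1],v[1]; lo=2,mid=2 → [15, 6, 19, 18, 5, 10, 16, 8, 9]
v[mid]=19>16: swap v[2],v[8]; hi=7 → [15, 6, 9, 18, 5, 10, 16, 8, 19]
v[mid]=9<16: swap v[2],v[2]; lo=3,mid=3 → [15, 6, 9, 18, 5, 10, 16, 8, 19]
v[mid]=18>16: swap v[3],v[7]; hi=6 → [15, 6, 9, 8, 5, 10, 16, 18, 19]
v[mid]=8<16: swap v[3],v[3]; lo=4,mid=4 → [15, 6, 9, 8, 5, 10, 16, 18, 19]
v[mid]=5<16: swap v[4],v[4]; lo=5,mid=5 → [15, 6, 9, 8, 5, 10, 16, 18, 19]
v[mid]=10<16: swap v[5],v[5]; lo=6,mid=6 → [15, 6, 9, 8, 5, 10, 16, 18, 19]
v[mid]=16=16: mid=7
end: lo=6, hi=6; v = [15, 6, 9, 8, 5, 10, 16, 18, 19]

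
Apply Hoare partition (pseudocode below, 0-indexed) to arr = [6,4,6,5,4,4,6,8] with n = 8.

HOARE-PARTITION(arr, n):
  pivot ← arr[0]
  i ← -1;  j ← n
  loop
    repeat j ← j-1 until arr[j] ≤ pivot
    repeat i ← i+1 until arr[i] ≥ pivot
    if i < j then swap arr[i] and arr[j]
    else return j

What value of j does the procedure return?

pivot=6
j stops at 6 (6), i stops at 0 (6); swap ⇒ [6,4,6,5,4,4,6,8]
j stops at 5 (4), i stops at 2 (6); swap ⇒ [6,4,4,5,4,6,6,8]
j stops at 4, i stops at 5; i≥j ⇒ return 4. arr=[6,4,4,5,4,6,6,8]

4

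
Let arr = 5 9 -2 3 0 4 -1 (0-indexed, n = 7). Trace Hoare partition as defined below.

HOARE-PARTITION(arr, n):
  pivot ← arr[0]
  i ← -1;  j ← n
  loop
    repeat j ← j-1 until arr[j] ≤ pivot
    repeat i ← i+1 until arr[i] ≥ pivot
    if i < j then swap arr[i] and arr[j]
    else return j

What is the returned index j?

4

pivot = arr[0] = 5; i = -1, j = 7
j→6 (arr[6]=-1≤5), i→0 (arr[0]=5≥5); i<j, swap → -1 9 -2 3 0 4 5
j→5 (arr[5]=4≤5), i→1 (arr[1]=9≥5); i<j, swap → -1 4 -2 3 0 9 5
j→4, i→5; i≥j, return j=4. arr = -1 4 -2 3 0 9 5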